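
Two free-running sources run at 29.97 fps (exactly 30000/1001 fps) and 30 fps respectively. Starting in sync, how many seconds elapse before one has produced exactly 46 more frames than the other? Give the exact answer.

23023/15 seconds

The gap grows by |30 − 30000/1001| = 30/1001 frames per second.
Time for a 46-frame gap: 46 ÷ (30/1001) = 23023/15 s.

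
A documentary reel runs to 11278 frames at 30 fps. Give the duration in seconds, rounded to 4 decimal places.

375.9333 seconds

Running time = 11278 × 1/30 = 5639/15 s ≈ 375.9333 s.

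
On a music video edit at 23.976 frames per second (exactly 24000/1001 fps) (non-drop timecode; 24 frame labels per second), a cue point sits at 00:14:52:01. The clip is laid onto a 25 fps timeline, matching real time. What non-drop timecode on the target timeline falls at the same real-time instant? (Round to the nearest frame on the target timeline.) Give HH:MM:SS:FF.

Source frame index: (0×3600 + 14×60 + 52) × 24 + 1 = 21409.
Real time: 21409 / (24000/1001) = 21430409/24000 s.
Target frame: (21430409/24000) × (25) = 21430409/960 ≈ 22323.343 → 22323.
At 25 labels/s: frame 22323 → 00:14:52:23.

00:14:52:23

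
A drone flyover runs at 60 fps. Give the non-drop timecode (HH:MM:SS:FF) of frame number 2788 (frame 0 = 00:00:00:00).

00:00:46:28

2788 ÷ 60 = 46 full seconds, remainder 28 frames.
46 s = 0 h 0 min 46 s.
Timecode: 00:00:46:28.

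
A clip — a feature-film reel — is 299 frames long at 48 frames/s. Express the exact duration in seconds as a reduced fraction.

299/48 seconds

Running time = 299 ÷ (48) = 299 × 1/48 = 299/48 s.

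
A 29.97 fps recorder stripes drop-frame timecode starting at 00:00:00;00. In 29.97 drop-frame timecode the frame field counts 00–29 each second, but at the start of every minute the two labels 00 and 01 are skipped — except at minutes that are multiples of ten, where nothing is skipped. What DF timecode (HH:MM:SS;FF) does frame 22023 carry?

Ten DF minutes hold 17982 frames, so frame 22023 lies in block 1 (frames 17982–35963) with 4041 frames into that block.
The block's first minute is 1800 frames and the rest 1798 each; 4041 frames reaches minute 2, so 1 × 18 + 2 × 2 = 22 labels have been skipped so far.
Adding those back, label number 22023 + 22 = 22045 at 30 labels/s is 734 s + 25 f = 0 h 12 min 14 s frame 25, i.e. 00:12:14;25.

00:12:14;25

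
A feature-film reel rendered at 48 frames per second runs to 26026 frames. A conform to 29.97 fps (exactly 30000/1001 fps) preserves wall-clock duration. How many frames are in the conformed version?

Target frames = source frames × (target rate / source rate) = 26026 × (30000/1001)/(48) = 26026 × 625/1001 = 16250.

16250 frames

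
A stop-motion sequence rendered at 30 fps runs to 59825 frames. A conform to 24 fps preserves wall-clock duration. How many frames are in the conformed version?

47860 frames

Target frames = source frames × (target rate / source rate) = 59825 × (24)/(30) = 59825 × 4/5 = 47860.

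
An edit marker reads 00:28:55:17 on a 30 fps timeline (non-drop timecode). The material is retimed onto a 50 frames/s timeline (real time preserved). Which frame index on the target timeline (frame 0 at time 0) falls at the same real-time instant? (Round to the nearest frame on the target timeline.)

frame 86778

Source frame index: (0×3600 + 28×60 + 55) × 30 + 17 = 52067.
Real time: 52067 / (30) = 52067/30 s.
Target frame: (52067/30) × (50) = 260335/3 ≈ 86778.333 → 86778.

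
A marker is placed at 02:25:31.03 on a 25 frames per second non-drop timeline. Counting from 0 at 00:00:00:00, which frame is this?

Total seconds to the label: (2 × 3600 + 25 × 60 + 31) = 8731.
Frame index = 8731 × 25 + 3 = 218278.

frame 218278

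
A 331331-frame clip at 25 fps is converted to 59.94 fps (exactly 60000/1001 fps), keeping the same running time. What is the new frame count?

Target frames = source frames × (target rate / source rate) = 331331 × (60000/1001)/(25) = 331331 × 2400/1001 = 794400.

794400 frames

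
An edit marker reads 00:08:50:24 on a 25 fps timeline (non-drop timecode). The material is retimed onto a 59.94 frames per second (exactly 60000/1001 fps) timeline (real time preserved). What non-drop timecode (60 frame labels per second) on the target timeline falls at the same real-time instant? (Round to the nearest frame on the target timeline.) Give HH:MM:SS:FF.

Source frame index: (0×3600 + 8×60 + 50) × 25 + 24 = 13274.
Real time: 13274 / (25) = 13274/25 s.
Target frame: (13274/25) × (60000/1001) = 31857600/1001 ≈ 31825.774 → 31826.
At 60 labels/s: frame 31826 → 00:08:50:26.

00:08:50:26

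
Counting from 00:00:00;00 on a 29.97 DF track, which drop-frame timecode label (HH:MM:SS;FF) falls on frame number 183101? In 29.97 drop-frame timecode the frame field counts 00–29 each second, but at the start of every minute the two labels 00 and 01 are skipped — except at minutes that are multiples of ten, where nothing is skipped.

01:41:49;13

Ten DF minutes hold 17982 frames, so frame 183101 lies in block 10 (frames 179820–197801) with 3281 frames into that block.
The block's first minute is 1800 frames and the rest 1798 each; 3281 frames reaches minute 1, so 10 × 18 + 1 × 2 = 182 labels have been skipped so far.
Adding those back, label number 183101 + 182 = 183283 at 30 labels/s is 6109 s + 13 f = 1 h 41 min 49 s frame 13, i.e. 01:41:49;13.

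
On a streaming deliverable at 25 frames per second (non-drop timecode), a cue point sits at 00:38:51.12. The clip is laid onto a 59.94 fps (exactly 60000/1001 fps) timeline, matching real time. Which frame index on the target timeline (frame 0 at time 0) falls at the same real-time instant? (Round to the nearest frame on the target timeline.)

Source frame index: (0×3600 + 38×60 + 51) × 25 + 12 = 58287.
Real time: 58287 / (25) = 58287/25 s.
Target frame: (58287/25) × (60000/1001) = 139888800/1001 ≈ 139749.051 → 139749.

frame 139749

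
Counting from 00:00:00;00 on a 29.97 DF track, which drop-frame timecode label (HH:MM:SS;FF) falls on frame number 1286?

00:00:42;26

Each 10-minute DF block holds 10 × 60 × 30 − 9 × 2 = 17982 frames. 1286 ÷ 17982 → 0 full blocks, remainder 1286.
Within the partial block the first minute is 1800 frames and each further minute 1798, so 0 further minute boundaries passed. Total skipped labels = 18 × 0 + 2 × 0 = 0.
Non-drop label index = 1286 + 0 = 1286; at 30 labels/s that is 00:00:42:26, i.e. DF 00:00:42;26.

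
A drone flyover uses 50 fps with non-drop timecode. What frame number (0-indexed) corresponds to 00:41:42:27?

frame 125127

Total seconds to the label: (0 × 3600 + 41 × 60 + 42) = 2502.
Frame index = 2502 × 50 + 27 = 125127.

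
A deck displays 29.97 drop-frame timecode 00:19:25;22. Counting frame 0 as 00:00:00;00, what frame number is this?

34936

Complete 10-minute blocks: 1, each 17982 frames → 17982.
Remaining 9 whole minutes in the current block: 1800 + 8 × 1798 = 16184 frames.
Within the current minute: 25 × 30 + 22 − 2 = 770 (labels ;00/;01 skipped at this minute). Total = 17982 + 16184 + 770 = 34936.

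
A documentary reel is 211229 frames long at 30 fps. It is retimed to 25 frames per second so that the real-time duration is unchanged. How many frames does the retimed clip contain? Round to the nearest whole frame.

Frames at target rate = 211229 × (25) / (30) = 1056145/6 ≈ 176024.167.
Nearest whole frame: 176024.

176024 frames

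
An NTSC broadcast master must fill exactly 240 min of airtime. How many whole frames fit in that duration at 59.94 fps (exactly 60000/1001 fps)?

240 min = 14400 s.
Frames = 14400 × 60000/1001 = 864000000/1001 ≈ 863136.8631.
Complete frames: 863136.

863136 frames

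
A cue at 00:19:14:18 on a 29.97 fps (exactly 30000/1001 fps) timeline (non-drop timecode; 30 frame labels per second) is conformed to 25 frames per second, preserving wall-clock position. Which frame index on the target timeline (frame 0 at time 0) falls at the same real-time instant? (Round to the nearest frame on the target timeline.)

Source frame index: (0×3600 + 19×60 + 14) × 30 + 18 = 34638.
Real time: 34638 / (30000/1001) = 5778773/5000 s.
Target frame: (5778773/5000) × (25) = 5778773/200 ≈ 28893.865 → 28894.

frame 28894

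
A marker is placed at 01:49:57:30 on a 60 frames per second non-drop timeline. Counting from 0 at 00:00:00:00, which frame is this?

Total seconds to the label: (1 × 3600 + 49 × 60 + 57) = 6597.
Frame index = 6597 × 60 + 30 = 395850.

frame 395850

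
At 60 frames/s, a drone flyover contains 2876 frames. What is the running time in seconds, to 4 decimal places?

Running time = 2876 × 1/60 = 719/15 s ≈ 47.9333 s.

47.9333 seconds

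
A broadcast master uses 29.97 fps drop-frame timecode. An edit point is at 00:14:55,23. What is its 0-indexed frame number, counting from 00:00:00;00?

Complete 10-minute blocks: 1, each 17982 frames → 17982.
Remaining 4 whole minutes in the current block: 1800 + 3 × 1798 = 7194 frames.
Within the current minute: 55 × 30 + 23 − 2 = 1671 (labels ;00/;01 skipped at this minute). Total = 17982 + 7194 + 1671 = 26847.

26847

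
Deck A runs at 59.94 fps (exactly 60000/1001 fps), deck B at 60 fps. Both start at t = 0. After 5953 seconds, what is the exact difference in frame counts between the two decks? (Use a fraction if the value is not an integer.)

357180/1001 frames

A emits 60000/1001 × 5953 = 357180000/1001 frames; B emits 60 × 5953 = 357180.
Difference = 357180/1001 frames (≈ 356.8232); B is ahead of A.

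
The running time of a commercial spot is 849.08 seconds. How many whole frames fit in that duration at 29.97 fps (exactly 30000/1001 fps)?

25446 frames

Frames = 849.08 × 30000/1001 = 25472400/1001 ≈ 25446.9530.
Complete frames: 25446.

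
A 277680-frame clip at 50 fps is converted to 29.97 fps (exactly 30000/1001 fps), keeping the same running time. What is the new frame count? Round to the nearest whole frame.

166442 frames

Frames at target rate = 277680 × (30000/1001) / (50) = 12816000/77 ≈ 166441.558.
Nearest whole frame: 166442.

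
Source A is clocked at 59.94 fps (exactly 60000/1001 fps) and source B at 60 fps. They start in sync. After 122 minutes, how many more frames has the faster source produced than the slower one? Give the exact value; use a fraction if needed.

122 min = 7320 s.
A emits 60000/1001 × 7320 = 439200000/1001 frames; B emits 60 × 7320 = 439200.
Difference = 439200/1001 frames (≈ 438.7612); B is ahead of A.

439200/1001 frames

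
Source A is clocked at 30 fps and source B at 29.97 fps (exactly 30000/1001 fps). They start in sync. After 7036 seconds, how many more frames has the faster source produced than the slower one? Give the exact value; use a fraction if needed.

A emits 30 × 7036 = 211080 frames; B emits 30000/1001 × 7036 = 211080000/1001.
Difference = 211080/1001 frames (≈ 210.8691); B is behind A.

211080/1001 frames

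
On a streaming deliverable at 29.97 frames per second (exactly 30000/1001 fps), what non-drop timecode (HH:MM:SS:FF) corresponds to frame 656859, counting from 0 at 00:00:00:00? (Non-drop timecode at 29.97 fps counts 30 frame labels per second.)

656859 ÷ 30 = 21895 full seconds, remainder 9 frames.
21895 s = 6 h 4 min 55 s.
Timecode: 06:04:55:09.

06:04:55:09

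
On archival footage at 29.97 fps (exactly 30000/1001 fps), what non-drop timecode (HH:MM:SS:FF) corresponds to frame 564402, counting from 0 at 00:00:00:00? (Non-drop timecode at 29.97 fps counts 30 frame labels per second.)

564402 ÷ 30 = 18813 full seconds, remainder 12 frames.
18813 s = 5 h 13 min 33 s.
Timecode: 05:13:33:12.

05:13:33:12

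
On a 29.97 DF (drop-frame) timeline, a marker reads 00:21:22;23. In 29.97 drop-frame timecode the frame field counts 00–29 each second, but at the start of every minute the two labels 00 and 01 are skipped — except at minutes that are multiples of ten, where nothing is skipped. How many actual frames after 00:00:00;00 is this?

38445

Complete 10-minute blocks: 2, each 17982 frames → 35964.
Remaining 1 whole minute in the current block: 1800 + 0 × 1798 = 1800 frames.
Within the current minute: 22 × 30 + 23 − 2 = 681 (labels ;00/;01 skipped at this minute). Total = 35964 + 1800 + 681 = 38445.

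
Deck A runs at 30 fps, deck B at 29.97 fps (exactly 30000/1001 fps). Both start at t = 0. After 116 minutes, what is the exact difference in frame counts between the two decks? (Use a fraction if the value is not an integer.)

208800/1001 frames

116 min = 6960 s.
A emits 30 × 6960 = 208800 frames; B emits 30000/1001 × 6960 = 208800000/1001.
Difference = 208800/1001 frames (≈ 208.5914); B is behind A.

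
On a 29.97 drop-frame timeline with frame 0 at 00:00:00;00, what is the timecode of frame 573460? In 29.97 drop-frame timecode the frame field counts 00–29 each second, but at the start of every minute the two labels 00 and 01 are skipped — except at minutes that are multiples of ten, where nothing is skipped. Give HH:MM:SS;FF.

Each 10-minute DF block holds 10 × 60 × 30 − 9 × 2 = 17982 frames. 573460 ÷ 17982 → 31 full blocks, remainder 16018.
Within the partial block the first minute is 1800 frames and each further minute 1798, so 8 further minute boundaries passed. Total skipped labels = 18 × 31 + 2 × 8 = 574.
Non-drop label index = 573460 + 574 = 574034; at 30 labels/s that is 05:18:54:14, i.e. DF 05:18:54;14.

05:18:54;14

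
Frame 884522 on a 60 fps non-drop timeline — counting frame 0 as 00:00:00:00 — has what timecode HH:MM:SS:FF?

884522 ÷ 60 = 14742 full seconds, remainder 2 frames.
14742 s = 4 h 5 min 42 s.
Timecode: 04:05:42:02.

04:05:42:02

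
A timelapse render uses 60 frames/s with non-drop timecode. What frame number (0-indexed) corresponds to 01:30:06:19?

324379

Total seconds to the label: (1 × 3600 + 30 × 60 + 6) = 5406.
Frame index = 5406 × 60 + 19 = 324379.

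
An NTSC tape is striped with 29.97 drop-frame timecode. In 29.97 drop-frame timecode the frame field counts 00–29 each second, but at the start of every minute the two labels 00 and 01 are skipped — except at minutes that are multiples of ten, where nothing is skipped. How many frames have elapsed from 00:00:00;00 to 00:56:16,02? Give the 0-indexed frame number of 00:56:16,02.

101180

As if non-drop at 30 labels/s: (0 × 3600 + 56 × 60 + 16) × 30 + 2 = 101282.
Minute boundaries passed: 56; those not divisible by 10: 56 − 5 = 51; dropped labels = 2 × 51 = 102.
Actual frame index = 101282 − 102 = 101180.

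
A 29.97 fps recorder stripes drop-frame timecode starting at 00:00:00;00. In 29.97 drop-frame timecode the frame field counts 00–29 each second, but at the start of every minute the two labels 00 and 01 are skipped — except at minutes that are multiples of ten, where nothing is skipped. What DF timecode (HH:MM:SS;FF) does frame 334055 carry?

Ten DF minutes hold 17982 frames, so frame 334055 lies in block 18 (frames 323676–341657) with 10379 frames into that block.
The block's first minute is 1800 frames and the rest 1798 each; 10379 frames reaches minute 5, so 18 × 18 + 5 × 2 = 334 labels have been skipped so far.
Adding those back, label number 334055 + 334 = 334389 at 30 labels/s is 11146 s + 9 f = 3 h 5 min 46 s frame 9, i.e. 03:05:46;09.

03:05:46;09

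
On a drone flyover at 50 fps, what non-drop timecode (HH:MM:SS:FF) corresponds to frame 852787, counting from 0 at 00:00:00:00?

852787 ÷ 50 = 17055 full seconds, remainder 37 frames.
17055 s = 4 h 44 min 15 s.
Timecode: 04:44:15:37.

04:44:15:37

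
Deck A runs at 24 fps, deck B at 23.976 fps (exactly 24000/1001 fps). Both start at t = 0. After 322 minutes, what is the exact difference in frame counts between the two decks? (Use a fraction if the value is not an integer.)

66240/143 frames

322 min = 19320 s.
A emits 24 × 19320 = 463680 frames; B emits 24000/1001 × 19320 = 66240000/143.
Difference = 66240/143 frames (≈ 463.2168); B is behind A.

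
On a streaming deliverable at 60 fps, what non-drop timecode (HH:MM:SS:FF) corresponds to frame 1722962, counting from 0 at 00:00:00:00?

1722962 ÷ 60 = 28716 full seconds, remainder 2 frames.
28716 s = 7 h 58 min 36 s.
Timecode: 07:58:36:02.

07:58:36:02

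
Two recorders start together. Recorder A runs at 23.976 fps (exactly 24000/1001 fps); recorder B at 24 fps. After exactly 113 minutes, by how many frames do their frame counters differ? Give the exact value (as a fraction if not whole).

113 min = 6780 s.
A emits 24000/1001 × 6780 = 162720000/1001 frames; B emits 24 × 6780 = 162720.
Difference = 162720/1001 frames (≈ 162.5574); B is ahead of A.

162720/1001 frames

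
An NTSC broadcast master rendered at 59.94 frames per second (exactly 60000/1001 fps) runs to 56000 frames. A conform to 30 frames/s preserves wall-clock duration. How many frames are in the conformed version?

28028 frames

Target frames = source frames × (target rate / source rate) = 56000 × (30)/(60000/1001) = 56000 × 1001/2000 = 28028.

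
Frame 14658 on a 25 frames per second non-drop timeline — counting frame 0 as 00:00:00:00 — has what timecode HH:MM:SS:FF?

14658 ÷ 25 = 586 full seconds, remainder 8 frames.
586 s = 0 h 9 min 46 s.
Timecode: 00:09:46:08.

00:09:46:08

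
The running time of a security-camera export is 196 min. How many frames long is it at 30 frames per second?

352800 frames

196 min = 11760 s.
Frames = 11760 × 30 = 352800.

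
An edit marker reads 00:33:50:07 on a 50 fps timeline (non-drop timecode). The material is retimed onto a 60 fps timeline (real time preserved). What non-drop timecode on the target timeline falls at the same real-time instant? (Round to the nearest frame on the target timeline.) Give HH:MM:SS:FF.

00:33:50:08

Source frame index: (0×3600 + 33×60 + 50) × 50 + 7 = 101507.
Real time: 101507 / (50) = 101507/50 s.
Target frame: (101507/50) × (60) = 609042/5 ≈ 121808.400 → 121808.
At 60 labels/s: frame 121808 → 00:33:50:08.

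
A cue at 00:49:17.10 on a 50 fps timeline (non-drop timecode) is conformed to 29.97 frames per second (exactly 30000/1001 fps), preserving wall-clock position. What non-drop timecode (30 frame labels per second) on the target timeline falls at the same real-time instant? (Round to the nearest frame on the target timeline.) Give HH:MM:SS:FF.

00:49:14:07

Source frame index: (0×3600 + 49×60 + 17) × 50 + 10 = 147860.
Real time: 147860 / (50) = 14786/5 s.
Target frame: (14786/5) × (30000/1001) = 88716000/1001 ≈ 88627.373 → 88627.
At 30 labels/s: frame 88627 → 00:49:14:07.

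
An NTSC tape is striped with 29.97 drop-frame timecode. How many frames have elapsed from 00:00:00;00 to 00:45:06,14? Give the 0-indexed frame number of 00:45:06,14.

As if non-drop at 30 labels/s: (0 × 3600 + 45 × 60 + 6) × 30 + 14 = 81194.
Minute boundaries passed: 45; those not divisible by 10: 45 − 4 = 41; dropped labels = 2 × 41 = 82.
Actual frame index = 81194 − 82 = 81112.

81112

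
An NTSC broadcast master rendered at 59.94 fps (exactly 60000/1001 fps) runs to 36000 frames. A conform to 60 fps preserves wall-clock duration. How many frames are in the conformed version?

36036 frames

Target frames = source frames × (target rate / source rate) = 36000 × (60)/(60000/1001) = 36000 × 1001/1000 = 36036.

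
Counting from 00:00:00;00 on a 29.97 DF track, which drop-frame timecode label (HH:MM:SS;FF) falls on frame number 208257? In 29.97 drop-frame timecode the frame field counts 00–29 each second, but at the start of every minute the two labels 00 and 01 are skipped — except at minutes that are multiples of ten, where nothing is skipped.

Each 10-minute DF block holds 10 × 60 × 30 − 9 × 2 = 17982 frames. 208257 ÷ 17982 → 11 full blocks, remainder 10455.
Within the partial block the first minute is 1800 frames and each further minute 1798, so 5 further minute boundaries passed. Total skipped labels = 18 × 11 + 2 × 5 = 208.
Non-drop label index = 208257 + 208 = 208465; at 30 labels/s that is 01:55:48:25, i.e. DF 01:55:48;25.

01:55:48;25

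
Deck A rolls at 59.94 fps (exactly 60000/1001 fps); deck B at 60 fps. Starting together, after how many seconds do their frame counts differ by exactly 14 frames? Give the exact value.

The gap grows by |60 − 60000/1001| = 60/1001 frames per second.
Time for a 14-frame gap: 14 ÷ (60/1001) = 7007/30 s.

7007/30 seconds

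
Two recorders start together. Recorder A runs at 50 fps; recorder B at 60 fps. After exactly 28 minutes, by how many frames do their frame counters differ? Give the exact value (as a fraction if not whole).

16800 frames

28 min = 1680 s.
A emits 50 × 1680 = 84000 frames; B emits 60 × 1680 = 100800.
Difference = 16800 frames; B is ahead of A.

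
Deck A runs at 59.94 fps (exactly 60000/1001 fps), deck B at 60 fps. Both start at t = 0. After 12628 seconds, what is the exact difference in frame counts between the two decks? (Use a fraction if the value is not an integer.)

9840/13 frames

A emits 60000/1001 × 12628 = 9840000/13 frames; B emits 60 × 12628 = 757680.
Difference = 9840/13 frames (≈ 756.9231); B is ahead of A.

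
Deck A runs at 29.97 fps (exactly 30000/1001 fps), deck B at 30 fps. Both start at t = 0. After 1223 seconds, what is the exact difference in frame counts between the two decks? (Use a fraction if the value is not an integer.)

A emits 30000/1001 × 1223 = 36690000/1001 frames; B emits 30 × 1223 = 36690.
Difference = 36690/1001 frames (≈ 36.6533); B is ahead of A.

36690/1001 frames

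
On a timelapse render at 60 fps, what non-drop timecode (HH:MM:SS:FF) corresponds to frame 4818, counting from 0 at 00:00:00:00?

00:01:20:18

4818 ÷ 60 = 80 full seconds, remainder 18 frames.
80 s = 0 h 1 min 20 s.
Timecode: 00:01:20:18.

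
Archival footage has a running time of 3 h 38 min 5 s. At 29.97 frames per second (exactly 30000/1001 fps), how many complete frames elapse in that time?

3 h 38 min 5 s = 13085 s.
Frames = 13085 × 30000/1001 = 392550000/1001 ≈ 392157.8422.
Complete frames: 392157.

392157 frames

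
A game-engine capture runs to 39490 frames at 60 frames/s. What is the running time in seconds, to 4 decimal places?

Running time = 39490 × 1/60 = 3949/6 s ≈ 658.1667 s.

658.1667 seconds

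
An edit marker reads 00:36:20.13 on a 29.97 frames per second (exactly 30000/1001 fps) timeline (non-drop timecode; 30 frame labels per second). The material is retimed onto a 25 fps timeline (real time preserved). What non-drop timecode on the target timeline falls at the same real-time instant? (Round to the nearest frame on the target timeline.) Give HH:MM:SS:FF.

00:36:22:15

Source frame index: (0×3600 + 36×60 + 20) × 30 + 13 = 65413.
Real time: 65413 / (30000/1001) = 65478413/30000 s.
Target frame: (65478413/30000) × (25) = 65478413/1200 ≈ 54565.344 → 54565.
At 25 labels/s: frame 54565 → 00:36:22:15.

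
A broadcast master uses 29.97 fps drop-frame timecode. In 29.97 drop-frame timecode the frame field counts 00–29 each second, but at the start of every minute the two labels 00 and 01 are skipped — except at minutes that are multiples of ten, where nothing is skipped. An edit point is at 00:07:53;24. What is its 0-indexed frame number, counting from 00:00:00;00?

14200

Complete 10-minute blocks: 0, each 17982 frames → 0.
Remaining 7 whole minutes in the current block: 1800 + 6 × 1798 = 12588 frames.
Within the current minute: 53 × 30 + 24 − 2 = 1612 (labels ;00/;01 skipped at this minute). Total = 0 + 12588 + 1612 = 14200.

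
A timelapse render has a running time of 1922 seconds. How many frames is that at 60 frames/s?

115320 frames

Frames = 1922 × 60 = 115320.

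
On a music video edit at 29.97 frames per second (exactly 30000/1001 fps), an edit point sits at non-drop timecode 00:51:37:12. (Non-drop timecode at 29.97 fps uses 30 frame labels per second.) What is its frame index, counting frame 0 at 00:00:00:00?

92922

Total seconds to the label: (0 × 3600 + 51 × 60 + 37) = 3097.
Frame index = 3097 × 30 + 12 = 92922.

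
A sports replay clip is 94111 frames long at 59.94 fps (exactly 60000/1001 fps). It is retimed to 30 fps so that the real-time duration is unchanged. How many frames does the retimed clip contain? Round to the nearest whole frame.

Frames at target rate = 94111 × (30) / (60000/1001) = 94205111/2000 ≈ 47102.556.
Nearest whole frame: 47103.

47103 frames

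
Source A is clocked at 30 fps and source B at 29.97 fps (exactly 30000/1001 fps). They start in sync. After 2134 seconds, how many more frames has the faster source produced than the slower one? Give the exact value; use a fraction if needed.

A emits 30 × 2134 = 64020 frames; B emits 30000/1001 × 2134 = 5820000/91.
Difference = 5820/91 frames (≈ 63.9560); B is behind A.

5820/91 frames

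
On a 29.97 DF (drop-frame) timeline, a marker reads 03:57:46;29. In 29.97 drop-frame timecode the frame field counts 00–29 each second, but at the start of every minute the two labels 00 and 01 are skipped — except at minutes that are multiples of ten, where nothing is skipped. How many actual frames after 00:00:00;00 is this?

Complete 10-minute blocks: 23, each 17982 frames → 413586.
Remaining 7 whole minutes in the current block: 1800 + 6 × 1798 = 12588 frames.
Within the current minute: 46 × 30 + 29 − 2 = 1407 (labels ;00/;01 skipped at this minute). Total = 413586 + 12588 + 1407 = 427581.

427581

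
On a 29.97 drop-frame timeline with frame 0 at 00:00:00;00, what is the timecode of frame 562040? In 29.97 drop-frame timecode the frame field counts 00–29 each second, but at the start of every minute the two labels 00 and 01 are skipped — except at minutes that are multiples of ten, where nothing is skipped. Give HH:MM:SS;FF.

05:12:33;12

Ten DF minutes hold 17982 frames, so frame 562040 lies in block 31 (frames 557442–575423) with 4598 frames into that block.
The block's first minute is 1800 frames and the rest 1798 each; 4598 frames reaches minute 2, so 31 × 18 + 2 × 2 = 562 labels have been skipped so far.
Adding those back, label number 562040 + 562 = 562602 at 30 labels/s is 18753 s + 12 f = 5 h 12 min 33 s frame 12, i.e. 05:12:33;12.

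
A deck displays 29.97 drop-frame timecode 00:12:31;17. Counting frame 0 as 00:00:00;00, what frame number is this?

22525

As if non-drop at 30 labels/s: (0 × 3600 + 12 × 60 + 31) × 30 + 17 = 22547.
Minute boundaries passed: 12; those not divisible by 10: 12 − 1 = 11; dropped labels = 2 × 11 = 22.
Actual frame index = 22547 − 22 = 22525.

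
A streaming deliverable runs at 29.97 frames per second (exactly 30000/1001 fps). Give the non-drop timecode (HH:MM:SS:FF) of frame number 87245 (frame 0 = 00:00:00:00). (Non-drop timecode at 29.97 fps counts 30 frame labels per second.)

00:48:28:05

87245 ÷ 30 = 2908 full seconds, remainder 5 frames.
2908 s = 0 h 48 min 28 s.
Timecode: 00:48:28:05.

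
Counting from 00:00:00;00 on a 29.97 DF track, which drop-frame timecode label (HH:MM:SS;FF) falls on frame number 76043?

Ten DF minutes hold 17982 frames, so frame 76043 lies in block 4 (frames 71928–89909) with 4115 frames into that block.
The block's first minute is 1800 frames and the rest 1798 each; 4115 frames reaches minute 2, so 4 × 18 + 2 × 2 = 76 labels have been skipped so far.
Adding those back, label number 76043 + 76 = 76119 at 30 labels/s is 2537 s + 9 f = 0 h 42 min 17 s frame 9, i.e. 00:42:17;09.

00:42:17;09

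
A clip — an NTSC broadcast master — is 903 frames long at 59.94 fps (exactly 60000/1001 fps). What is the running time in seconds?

15.06505 seconds

Running time = 903 / (60000/1001) = 15.06505 s.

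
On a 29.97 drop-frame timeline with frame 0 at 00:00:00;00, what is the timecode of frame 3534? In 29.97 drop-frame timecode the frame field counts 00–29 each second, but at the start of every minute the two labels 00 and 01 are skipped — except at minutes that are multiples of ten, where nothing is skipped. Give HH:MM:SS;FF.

Ten DF minutes hold 17982 frames, so frame 3534 lies in block 0 (frames 0–17981) with 3534 frames into that block.
The block's first minute is 1800 frames and the rest 1798 each; 3534 frames reaches minute 1, so 0 × 18 + 1 × 2 = 2 labels have been skipped so far.
Adding those back, label number 3534 + 2 = 3536 at 30 labels/s is 117 s + 26 f = 0 h 1 min 57 s frame 26, i.e. 00:01:57;26.

00:01:57;26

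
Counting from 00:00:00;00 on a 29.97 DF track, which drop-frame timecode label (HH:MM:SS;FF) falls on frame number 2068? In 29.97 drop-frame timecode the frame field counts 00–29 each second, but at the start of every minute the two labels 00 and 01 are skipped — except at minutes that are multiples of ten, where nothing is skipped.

Ten DF minutes hold 17982 frames, so frame 2068 lies in block 0 (frames 0–17981) with 2068 frames into that block.
The block's first minute is 1800 frames and the rest 1798 each; 2068 frames reaches minute 1, so 0 × 18 + 1 × 2 = 2 labels have been skipped so far.
Adding those back, label number 2068 + 2 = 2070 at 30 labels/s is 69 s + 0 f = 0 h 1 min 9 s frame 0, i.e. 00:01:09;00.

00:01:09;00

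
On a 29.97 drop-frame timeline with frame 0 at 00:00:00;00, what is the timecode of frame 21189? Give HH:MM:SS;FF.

Each 10-minute DF block holds 10 × 60 × 30 − 9 × 2 = 17982 frames. 21189 ÷ 17982 → 1 full block, remainder 3207.
Within the partial block the first minute is 1800 frames and each further minute 1798, so 1 further minute boundary passed. Total skipped labels = 18 × 1 + 2 × 1 = 20.
Non-drop label index = 21189 + 20 = 21209; at 30 labels/s that is 00:11:46:29, i.e. DF 00:11:46;29.

00:11:46;29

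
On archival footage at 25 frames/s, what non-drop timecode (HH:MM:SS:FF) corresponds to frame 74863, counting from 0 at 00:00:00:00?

74863 ÷ 25 = 2994 full seconds, remainder 13 frames.
2994 s = 0 h 49 min 54 s.
Timecode: 00:49:54:13.

00:49:54:13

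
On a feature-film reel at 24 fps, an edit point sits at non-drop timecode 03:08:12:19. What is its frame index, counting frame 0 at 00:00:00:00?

Total seconds to the label: (3 × 3600 + 8 × 60 + 12) = 11292.
Frame index = 11292 × 24 + 19 = 271027.

271027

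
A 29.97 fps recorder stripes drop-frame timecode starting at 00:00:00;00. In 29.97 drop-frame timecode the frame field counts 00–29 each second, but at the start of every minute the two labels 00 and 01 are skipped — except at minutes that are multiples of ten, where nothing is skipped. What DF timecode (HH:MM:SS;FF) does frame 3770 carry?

00:02:05;24

Each 10-minute DF block holds 10 × 60 × 30 − 9 × 2 = 17982 frames. 3770 ÷ 17982 → 0 full blocks, remainder 3770.
Within the partial block the first minute is 1800 frames and each further minute 1798, so 2 further minute boundaries passed. Total skipped labels = 18 × 0 + 2 × 2 = 4.
Non-drop label index = 3770 + 4 = 3774; at 30 labels/s that is 00:02:05:24, i.e. DF 00:02:05;24.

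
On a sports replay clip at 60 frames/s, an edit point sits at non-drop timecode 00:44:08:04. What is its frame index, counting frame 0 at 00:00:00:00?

Total seconds to the label: (0 × 3600 + 44 × 60 + 8) = 2648.
Frame index = 2648 × 60 + 4 = 158884.

frame 158884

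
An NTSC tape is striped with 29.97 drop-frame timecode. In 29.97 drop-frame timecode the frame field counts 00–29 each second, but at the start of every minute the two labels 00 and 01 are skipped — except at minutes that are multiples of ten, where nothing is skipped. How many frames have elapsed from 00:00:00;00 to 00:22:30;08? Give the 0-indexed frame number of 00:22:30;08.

Complete 10-minute blocks: 2, each 17982 frames → 35964.
Remaining 2 whole minutes in the current block: 1800 + 1 × 1798 = 3598 frames.
Within the current minute: 30 × 30 + 8 − 2 = 906 (labels ;00/;01 skipped at this minute). Total = 35964 + 3598 + 906 = 40468.

40468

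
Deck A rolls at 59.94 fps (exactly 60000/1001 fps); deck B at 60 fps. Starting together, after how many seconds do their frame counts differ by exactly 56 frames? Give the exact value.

The gap grows by |60 − 60000/1001| = 60/1001 frames per second.
Time for a 56-frame gap: 56 ÷ (60/1001) = 14014/15 s.

14014/15 seconds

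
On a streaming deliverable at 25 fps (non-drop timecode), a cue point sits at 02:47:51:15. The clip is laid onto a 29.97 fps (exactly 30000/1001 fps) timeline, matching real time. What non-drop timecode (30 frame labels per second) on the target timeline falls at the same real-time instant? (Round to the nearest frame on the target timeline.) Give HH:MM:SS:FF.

02:47:41:16

Source frame index: (2×3600 + 47×60 + 51) × 25 + 15 = 251790.
Real time: 251790 / (25) = 50358/5 s.
Target frame: (50358/5) × (30000/1001) = 3924000/13 ≈ 301846.154 → 301846.
At 30 labels/s: frame 301846 → 02:47:41:16.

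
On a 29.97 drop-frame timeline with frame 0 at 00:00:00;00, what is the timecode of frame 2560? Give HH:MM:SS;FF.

Each 10-minute DF block holds 10 × 60 × 30 − 9 × 2 = 17982 frames. 2560 ÷ 17982 → 0 full blocks, remainder 2560.
Within the partial block the first minute is 1800 frames and each further minute 1798, so 1 further minute boundary passed. Total skipped labels = 18 × 0 + 2 × 1 = 2.
Non-drop label index = 2560 + 2 = 2562; at 30 labels/s that is 00:01:25:12, i.e. DF 00:01:25;12.

00:01:25;12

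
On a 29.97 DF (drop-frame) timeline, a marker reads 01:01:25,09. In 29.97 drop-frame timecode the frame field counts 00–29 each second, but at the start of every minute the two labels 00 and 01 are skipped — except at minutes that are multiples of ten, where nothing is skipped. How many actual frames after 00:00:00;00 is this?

Complete 10-minute blocks: 6, each 17982 frames → 107892.
Remaining 1 whole minute in the current block: 1800 + 0 × 1798 = 1800 frames.
Within the current minute: 25 × 30 + 9 − 2 = 757 (labels ;00/;01 skipped at this minute). Total = 107892 + 1800 + 757 = 110449.

110449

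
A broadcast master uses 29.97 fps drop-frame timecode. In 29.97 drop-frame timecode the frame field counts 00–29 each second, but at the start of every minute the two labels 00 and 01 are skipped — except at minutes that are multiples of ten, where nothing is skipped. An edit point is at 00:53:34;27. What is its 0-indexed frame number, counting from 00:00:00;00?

Complete 10-minute blocks: 5, each 17982 frames → 89910.
Remaining 3 whole minutes in the current block: 1800 + 2 × 1798 = 5396 frames.
Within the current minute: 34 × 30 + 27 − 2 = 1045 (labels ;00/;01 skipped at this minute). Total = 89910 + 5396 + 1045 = 96351.

96351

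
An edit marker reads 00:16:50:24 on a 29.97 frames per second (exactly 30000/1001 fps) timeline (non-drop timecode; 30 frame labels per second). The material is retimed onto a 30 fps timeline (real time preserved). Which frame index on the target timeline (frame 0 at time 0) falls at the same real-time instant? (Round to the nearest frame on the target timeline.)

frame 30354

Source frame index: (0×3600 + 16×60 + 50) × 30 + 24 = 30324.
Real time: 30324 / (30000/1001) = 2529527/2500 s.
Target frame: (2529527/2500) × (30) = 7588581/250 ≈ 30354.324 → 30354.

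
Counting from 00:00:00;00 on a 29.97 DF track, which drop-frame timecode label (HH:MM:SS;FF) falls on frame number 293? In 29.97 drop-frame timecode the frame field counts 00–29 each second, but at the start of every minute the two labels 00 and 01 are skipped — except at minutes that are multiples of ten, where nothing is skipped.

00:00:09;23

Each 10-minute DF block holds 10 × 60 × 30 − 9 × 2 = 17982 frames. 293 ÷ 17982 → 0 full blocks, remainder 293.
Within the partial block the first minute is 1800 frames and each further minute 1798, so 0 further minute boundaries passed. Total skipped labels = 18 × 0 + 2 × 0 = 0.
Non-drop label index = 293 + 0 = 293; at 30 labels/s that is 00:00:09:23, i.e. DF 00:00:09;23.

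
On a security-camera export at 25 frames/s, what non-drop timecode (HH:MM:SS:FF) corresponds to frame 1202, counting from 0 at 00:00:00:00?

1202 ÷ 25 = 48 full seconds, remainder 2 frames.
48 s = 0 h 0 min 48 s.
Timecode: 00:00:48:02.

00:00:48:02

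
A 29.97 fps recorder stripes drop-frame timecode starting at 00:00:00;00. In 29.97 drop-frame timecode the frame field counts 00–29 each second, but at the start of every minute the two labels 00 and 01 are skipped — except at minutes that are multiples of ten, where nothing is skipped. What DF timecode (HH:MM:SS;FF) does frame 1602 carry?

00:00:53;12

Each 10-minute DF block holds 10 × 60 × 30 − 9 × 2 = 17982 frames. 1602 ÷ 17982 → 0 full blocks, remainder 1602.
Within the partial block the first minute is 1800 frames and each further minute 1798, so 0 further minute boundaries passed. Total skipped labels = 18 × 0 + 2 × 0 = 0.
Non-drop label index = 1602 + 0 = 1602; at 30 labels/s that is 00:00:53:12, i.e. DF 00:00:53;12.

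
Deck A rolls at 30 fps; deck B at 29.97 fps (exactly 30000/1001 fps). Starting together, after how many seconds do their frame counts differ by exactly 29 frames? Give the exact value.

29029/30 seconds

The gap grows by |30000/1001 − 30| = 30/1001 frames per second.
Time for a 29-frame gap: 29 ÷ (30/1001) = 29029/30 s.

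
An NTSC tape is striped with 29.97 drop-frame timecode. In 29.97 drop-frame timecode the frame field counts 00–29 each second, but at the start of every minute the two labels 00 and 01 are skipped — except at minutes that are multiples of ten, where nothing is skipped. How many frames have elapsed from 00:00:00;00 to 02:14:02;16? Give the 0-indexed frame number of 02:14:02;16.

241034

As if non-drop at 30 labels/s: (2 × 3600 + 14 × 60 + 2) × 30 + 16 = 241276.
Minute boundaries passed: 134; those not divisible by 10: 134 − 13 = 121; dropped labels = 2 × 121 = 242.
Actual frame index = 241276 − 242 = 241034.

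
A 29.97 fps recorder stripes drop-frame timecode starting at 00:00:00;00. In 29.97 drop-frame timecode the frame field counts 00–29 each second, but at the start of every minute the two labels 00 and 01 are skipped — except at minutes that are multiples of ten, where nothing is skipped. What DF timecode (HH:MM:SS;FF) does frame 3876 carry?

Ten DF minutes hold 17982 frames, so frame 3876 lies in block 0 (frames 0–17981) with 3876 frames into that block.
The block's first minute is 1800 frames and the rest 1798 each; 3876 frames reaches minute 2, so 0 × 18 + 2 × 2 = 4 labels have been skipped so far.
Adding those back, label number 3876 + 4 = 3880 at 30 labels/s is 129 s + 10 f = 0 h 2 min 9 s frame 10, i.e. 00:02:09;10.

00:02:09;10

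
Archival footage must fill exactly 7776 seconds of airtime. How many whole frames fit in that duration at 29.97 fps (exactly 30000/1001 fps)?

Frames = 7776 × 30000/1001 = 233280000/1001 ≈ 233046.9530.
Complete frames: 233046.

233046 frames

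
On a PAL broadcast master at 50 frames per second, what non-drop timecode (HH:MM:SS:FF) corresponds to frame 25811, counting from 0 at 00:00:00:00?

25811 ÷ 50 = 516 full seconds, remainder 11 frames.
516 s = 0 h 8 min 36 s.
Timecode: 00:08:36:11.

00:08:36:11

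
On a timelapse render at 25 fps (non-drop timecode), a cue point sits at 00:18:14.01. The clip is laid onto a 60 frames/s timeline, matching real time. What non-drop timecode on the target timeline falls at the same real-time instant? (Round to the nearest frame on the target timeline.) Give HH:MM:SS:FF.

00:18:14:02

Source frame index: (0×3600 + 18×60 + 14) × 25 + 1 = 27351.
Real time: 27351 / (25) = 27351/25 s.
Target frame: (27351/25) × (60) = 328212/5 ≈ 65642.400 → 65642.
At 60 labels/s: frame 65642 → 00:18:14:02.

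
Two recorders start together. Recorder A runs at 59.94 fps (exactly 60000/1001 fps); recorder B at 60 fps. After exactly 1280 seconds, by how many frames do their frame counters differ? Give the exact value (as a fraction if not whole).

76800/1001 frames

A emits 60000/1001 × 1280 = 76800000/1001 frames; B emits 60 × 1280 = 76800.
Difference = 76800/1001 frames (≈ 76.7233); B is ahead of A.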